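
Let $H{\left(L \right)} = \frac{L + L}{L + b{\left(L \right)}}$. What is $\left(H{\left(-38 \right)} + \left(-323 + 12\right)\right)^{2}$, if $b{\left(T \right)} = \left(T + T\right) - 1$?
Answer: $\frac{1273704721}{13225} \approx 96310.0$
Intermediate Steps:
$b{\left(T \right)} = -1 + 2 T$ ($b{\left(T \right)} = 2 T - 1 = -1 + 2 T$)
$H{\left(L \right)} = \frac{2 L}{-1 + 3 L}$ ($H{\left(L \right)} = \frac{L + L}{L + \left(-1 + 2 L\right)} = \frac{2 L}{-1 + 3 L}$)
$\left(H{\left(-38 \right)} + \left(-323 + 12\right)\right)^{2} = \left(2 \left(-38\right) \frac{1}{-1 + 3 \left(-38\right)} + \left(-323 + 12\right)\right)^{2} = \left(2 \left(-38\right) \frac{1}{-1 - 114} - 311\right)^{2} = \left(2 \left(-38\right) \frac{1}{-115} - 311\right)^{2} = \left(2 \left(-38\right) \left(- \frac{1}{115}\right) - 311\right)^{2} = \left(\frac{76}{115} - 311\right)^{2} = \left(- \frac{35689}{115}\right)^{2} = \frac{1273704721}{13225}$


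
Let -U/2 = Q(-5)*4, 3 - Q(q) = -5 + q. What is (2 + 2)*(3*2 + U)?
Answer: -392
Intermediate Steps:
Q(q) = 8 - q (Q(q) = 3 - (-5 + q) = 3 + (5 - q) = 8 - q)
U = -104 (U = -2*(8 - 1*(-5))*4 = -2*(8 + 5)*4 = -26*4 = -2*52 = -104)
(2 + 2)*(3*2 + U) = (2 + 2)*(3*2 - 104) = 4*(6 - 104) = 4*(-98) = -392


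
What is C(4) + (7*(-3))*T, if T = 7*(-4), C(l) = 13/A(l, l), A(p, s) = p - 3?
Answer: 601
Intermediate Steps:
A(p, s) = -3 + p
C(l) = 13/(-3 + l)
T = -28
C(4) + (7*(-3))*T = 13/(-3 + 4) + (7*(-3))*(-28) = 13/1 - 21*(-28) = 13*1 + 588 = 13 + 588 = 601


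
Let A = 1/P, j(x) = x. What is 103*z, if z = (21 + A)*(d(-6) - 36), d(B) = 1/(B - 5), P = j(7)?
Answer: -6051868/77 ≈ -78596.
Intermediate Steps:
P = 7
A = ⅐ (A = 1/7 = ⅐ ≈ 0.14286)
d(B) = 1/(-5 + B)
z = -58756/77 (z = (21 + ⅐)*(1/(-5 - 6) - 36) = 148*(1/(-11) - 36)/7 = 148*(-1/11 - 36)/7 = (148/7)*(-397/11) = -58756/77 ≈ -763.06)
103*z = 103*(-58756/77) = -6051868/77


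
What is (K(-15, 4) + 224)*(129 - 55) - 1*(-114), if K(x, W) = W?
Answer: 16986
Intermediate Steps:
(K(-15, 4) + 224)*(129 - 55) - 1*(-114) = (4 + 224)*(129 - 55) - 1*(-114) = 228*74 + 114 = 16872 + 114 = 16986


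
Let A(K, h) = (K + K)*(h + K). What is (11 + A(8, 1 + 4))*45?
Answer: 9855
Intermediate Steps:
A(K, h) = 2*K*(K + h) (A(K, h) = (2*K)*(K + h) = 2*K*(K + h))
(11 + A(8, 1 + 4))*45 = (11 + 2*8*(8 + (1 + 4)))*45 = (11 + 2*8*(8 + 5))*45 = (11 + 2*8*13)*45 = (11 + 208)*45 = 219*45 = 9855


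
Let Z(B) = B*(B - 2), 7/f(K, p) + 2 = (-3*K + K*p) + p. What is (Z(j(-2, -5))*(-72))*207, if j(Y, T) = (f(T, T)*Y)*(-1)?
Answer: 1205568/121 ≈ 9963.4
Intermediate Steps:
f(K, p) = 7/(-2 + p - 3*K + K*p) (f(K, p) = 7/(-2 + ((-3*K + K*p) + p)) = 7/(-2 + (p - 3*K + K*p)) = 7/(-2 + p - 3*K + K*p))
j(Y, T) = -7*Y/(-2 + T² - 2*T) (j(Y, T) = ((7/(-2 + T - 3*T + T*T))*Y)*(-1) = ((7/(-2 + T - 3*T + T²))*Y)*(-1) = ((7/(-2 + T² - 2*T))*Y)*(-1) = (7*Y/(-2 + T² - 2*T))*(-1) = -7*Y/(-2 + T² - 2*T))
Z(B) = B*(-2 + B)
(Z(j(-2, -5))*(-72))*207 = (((7*(-2)/(2 - 1*(-5)² + 2*(-5)))*(-2 + 7*(-2)/(2 - 1*(-5)² + 2*(-5))))*(-72))*207 = (((7*(-2)/(2 - 1*25 - 10))*(-2 + 7*(-2)/(2 - 1*25 - 10)))*(-72))*207 = (((7*(-2)/(2 - 25 - 10))*(-2 + 7*(-2)/(2 - 25 - 10)))*(-72))*207 = (((7*(-2)/(-33))*(-2 + 7*(-2)/(-33)))*(-72))*207 = (((7*(-2)*(-1/33))*(-2 + 7*(-2)*(-1/33)))*(-72))*207 = ((14*(-2 + 14/33)/33)*(-72))*207 = (((14/33)*(-52/33))*(-72))*207 = -728/1089*(-72)*207 = (5824/121)*207 = 1205568/121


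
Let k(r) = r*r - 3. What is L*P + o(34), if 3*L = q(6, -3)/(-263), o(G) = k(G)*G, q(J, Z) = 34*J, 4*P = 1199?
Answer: 10289743/263 ≈ 39125.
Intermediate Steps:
k(r) = -3 + r² (k(r) = r² - 3 = -3 + r²)
P = 1199/4 (P = (¼)*1199 = 1199/4 ≈ 299.75)
o(G) = G*(-3 + G²) (o(G) = (-3 + G²)*G = G*(-3 + G²))
L = -68/263 (L = ((34*6)/(-263))/3 = (204*(-1/263))/3 = (⅓)*(-204/263) = -68/263 ≈ -0.25855)
L*P + o(34) = -68/263*1199/4 + 34*(-3 + 34²) = -20383/263 + 34*(-3 + 1156) = -20383/263 + 34*1153 = -20383/263 + 39202 = 10289743/263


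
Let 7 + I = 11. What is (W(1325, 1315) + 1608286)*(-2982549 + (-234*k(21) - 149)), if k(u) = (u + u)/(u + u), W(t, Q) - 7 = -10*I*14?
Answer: -4795758213156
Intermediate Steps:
I = 4 (I = -7 + 11 = 4)
W(t, Q) = -553 (W(t, Q) = 7 - 10*4*14 = 7 - 40*14 = 7 - 560 = -553)
k(u) = 1 (k(u) = (2*u)/((2*u)) = (2*u)*(1/(2*u)) = 1)
(W(1325, 1315) + 1608286)*(-2982549 + (-234*k(21) - 149)) = (-553 + 1608286)*(-2982549 + (-234*1 - 149)) = 1607733*(-2982549 + (-234 - 149)) = 1607733*(-2982549 - 383) = 1607733*(-2982932) = -4795758213156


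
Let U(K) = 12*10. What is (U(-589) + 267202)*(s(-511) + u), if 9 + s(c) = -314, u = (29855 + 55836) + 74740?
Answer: 42800390776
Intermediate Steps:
u = 160431 (u = 85691 + 74740 = 160431)
s(c) = -323 (s(c) = -9 - 314 = -323)
U(K) = 120
(U(-589) + 267202)*(s(-511) + u) = (120 + 267202)*(-323 + 160431) = 267322*160108 = 42800390776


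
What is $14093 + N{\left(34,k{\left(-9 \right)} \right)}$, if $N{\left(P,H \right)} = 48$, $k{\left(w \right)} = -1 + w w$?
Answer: $14141$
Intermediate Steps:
$k{\left(w \right)} = -1 + w^{2}$
$14093 + N{\left(34,k{\left(-9 \right)} \right)} = 14093 + 48 = 14141$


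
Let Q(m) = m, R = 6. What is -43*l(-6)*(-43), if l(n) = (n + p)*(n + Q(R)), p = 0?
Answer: 0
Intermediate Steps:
l(n) = n*(6 + n) (l(n) = (n + 0)*(n + 6) = n*(6 + n))
-43*l(-6)*(-43) = -(-258)*(6 - 6)*(-43) = -(-258)*0*(-43) = -43*0*(-43) = 0*(-43) = 0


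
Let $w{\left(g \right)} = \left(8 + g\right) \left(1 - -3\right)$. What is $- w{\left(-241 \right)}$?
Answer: $932$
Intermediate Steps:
$w{\left(g \right)} = 32 + 4 g$ ($w{\left(g \right)} = \left(8 + g\right) \left(1 + 3\right) = \left(8 + g\right) 4 = 32 + 4 g$)
$- w{\left(-241 \right)} = - (32 + 4 \left(-241\right)) = - (32 - 964) = \left(-1\right) \left(-932\right) = 932$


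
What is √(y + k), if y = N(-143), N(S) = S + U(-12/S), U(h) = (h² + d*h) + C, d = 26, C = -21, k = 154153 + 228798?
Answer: √7827656123/143 ≈ 618.70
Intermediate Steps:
k = 382951
U(h) = -21 + h² + 26*h (U(h) = (h² + 26*h) - 21 = -21 + h² + 26*h)
N(S) = -21 + S - 312/S + 144/S² (N(S) = S + (-21 + (-12/S)² + 26*(-12/S)) = S + (-21 + 144/S² - 312/S) = S + (-21 - 312/S + 144/S²) = -21 + S - 312/S + 144/S²)
y = -3308876/20449 (y = -21 - 143 - 312/(-143) + 144/(-143)² = -21 - 143 - 312*(-1/143) + 144*(1/20449) = -21 - 143 + 24/11 + 144/20449 = -3308876/20449 ≈ -161.81)
√(y + k) = √(-3308876/20449 + 382951) = √(7827656123/20449) = √7827656123/143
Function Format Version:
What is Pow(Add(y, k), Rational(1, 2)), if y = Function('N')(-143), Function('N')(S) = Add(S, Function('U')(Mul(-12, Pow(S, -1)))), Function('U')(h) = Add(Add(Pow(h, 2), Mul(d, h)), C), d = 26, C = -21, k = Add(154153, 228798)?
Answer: Mul(Rational(1, 143), Pow(7827656123, Rational(1, 2))) ≈ 618.70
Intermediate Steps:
k = 382951
Function('U')(h) = Add(-21, Pow(h, 2), Mul(26, h)) (Function('U')(h) = Add(Add(Pow(h, 2), Mul(26, h)), -21) = Add(-21, Pow(h, 2), Mul(26, h)))
Function('N')(S) = Add(-21, S, Mul(-312, Pow(S, -1)), Mul(144, Pow(S, -2))) (Function('N')(S) = Add(S, Add(-21, Pow(Mul(-12, Pow(S, -1)), 2), Mul(26, Mul(-12, Pow(S, -1))))) = Add(S, Add(-21, Mul(144, Pow(S, -2)), Mul(-312, Pow(S, -1)))) = Add(S, Add(-21, Mul(-312, Pow(S, -1)), Mul(144, Pow(S, -2)))) = Add(-21, S, Mul(-312, Pow(S, -1)), Mul(144, Pow(S, -2))))
y = Rational(-3308876, 20449) (y = Add(-21, -143, Mul(-312, Pow(-143, -1)), Mul(144, Pow(-143, -2))) = Add(-21, -143, Mul(-312, Rational(-1, 143)), Mul(144, Rational(1, 20449))) = Add(-21, -143, Rational(24, 11), Rational(144, 20449)) = Rational(-3308876, 20449) ≈ -161.81)
Pow(Add(y, k), Rational(1, 2)) = Pow(Add(Rational(-3308876, 20449), 382951), Rational(1, 2)) = Pow(Rational(7827656123, 20449), Rational(1, 2)) = Mul(Rational(1, 143), Pow(7827656123, Rational(1, 2)))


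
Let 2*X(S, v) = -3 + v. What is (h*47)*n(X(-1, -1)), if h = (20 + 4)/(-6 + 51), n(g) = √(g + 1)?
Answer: 376*I/15 ≈ 25.067*I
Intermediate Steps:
X(S, v) = -3/2 + v/2 (X(S, v) = (-3 + v)/2 = -3/2 + v/2)
n(g) = √(1 + g)
h = 8/15 (h = 24/45 = 24*(1/45) = 8/15 ≈ 0.53333)
(h*47)*n(X(-1, -1)) = ((8/15)*47)*√(1 + (-3/2 + (½)*(-1))) = 376*√(1 + (-3/2 - ½))/15 = 376*√(1 - 2)/15 = 376*√(-1)/15 = 376*I/15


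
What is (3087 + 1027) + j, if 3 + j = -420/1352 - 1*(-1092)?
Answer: 1758509/338 ≈ 5202.7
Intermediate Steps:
j = 367977/338 (j = -3 + (-420/1352 - 1*(-1092)) = -3 + (-420*1/1352 + 1092) = -3 + (-105/338 + 1092) = -3 + 368991/338 = 367977/338 ≈ 1088.7)
(3087 + 1027) + j = (3087 + 1027) + 367977/338 = 4114 + 367977/338 = 1758509/338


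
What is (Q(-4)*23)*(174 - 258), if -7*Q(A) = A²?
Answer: 4416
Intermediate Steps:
Q(A) = -A²/7
(Q(-4)*23)*(174 - 258) = (-⅐*(-4)²*23)*(174 - 258) = (-⅐*16*23)*(-84) = -16/7*23*(-84) = -368/7*(-84) = 4416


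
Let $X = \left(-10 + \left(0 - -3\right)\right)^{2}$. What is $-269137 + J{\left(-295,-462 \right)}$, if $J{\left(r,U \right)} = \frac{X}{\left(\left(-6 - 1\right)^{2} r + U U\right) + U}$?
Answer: $- \frac{7632994450}{28361} \approx -2.6914 \cdot 10^{5}$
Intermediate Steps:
$X = 49$ ($X = \left(-10 + \left(0 + 3\right)\right)^{2} = \left(-10 + 3\right)^{2} = \left(-7\right)^{2} = 49$)
$J{\left(r,U \right)} = \frac{49}{U + U^{2} + 49 r}$ ($J{\left(r,U \right)} = \frac{49}{\left(\left(-6 - 1\right)^{2} r + U U\right) + U} = \frac{49}{\left(\left(-7\right)^{2} r + U^{2}\right) + U} = \frac{49}{\left(49 r + U^{2}\right) + U} = \frac{49}{\left(U^{2} + 49 r\right) + U} = \frac{49}{U + U^{2} + 49 r}$)
$-269137 + J{\left(-295,-462 \right)} = -269137 + \frac{49}{-462 + \left(-462\right)^{2} + 49 \left(-295\right)} = -269137 + \frac{49}{-462 + 213444 - 14455} = -269137 + \frac{49}{198527} = -269137 + 49 \cdot \frac{1}{198527} = -269137 + \frac{7}{28361} = - \frac{7632994450}{28361}$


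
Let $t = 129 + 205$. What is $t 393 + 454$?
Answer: $131716$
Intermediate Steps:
$t = 334$
$t 393 + 454 = 334 \cdot 393 + 454 = 131262 + 454 = 131716$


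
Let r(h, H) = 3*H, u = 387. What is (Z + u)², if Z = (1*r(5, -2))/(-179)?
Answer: 4799579841/32041 ≈ 1.4980e+5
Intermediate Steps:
Z = 6/179 (Z = (1*(3*(-2)))/(-179) = (1*(-6))*(-1/179) = -6*(-1/179) = 6/179 ≈ 0.033520)
(Z + u)² = (6/179 + 387)² = (69279/179)² = 4799579841/32041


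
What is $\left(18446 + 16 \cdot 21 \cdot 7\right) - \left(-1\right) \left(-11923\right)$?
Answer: $8875$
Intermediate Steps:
$\left(18446 + 16 \cdot 21 \cdot 7\right) - \left(-1\right) \left(-11923\right) = \left(18446 + 336 \cdot 7\right) - 11923 = \left(18446 + 2352\right) - 11923 = 20798 - 11923 = 8875$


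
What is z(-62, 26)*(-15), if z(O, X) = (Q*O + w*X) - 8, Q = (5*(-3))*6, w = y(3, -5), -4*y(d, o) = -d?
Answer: -167745/2 ≈ -83873.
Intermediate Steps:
y(d, o) = d/4 (y(d, o) = -(-1)*d/4 = d/4)
w = ¾ (w = (¼)*3 = ¾ ≈ 0.75000)
Q = -90 (Q = -15*6 = -90)
z(O, X) = -8 - 90*O + 3*X/4 (z(O, X) = (-90*O + 3*X/4) - 8 = -8 - 90*O + 3*X/4)
z(-62, 26)*(-15) = (-8 - 90*(-62) + (¾)*26)*(-15) = (-8 + 5580 + 39/2)*(-15) = (11183/2)*(-15) = -167745/2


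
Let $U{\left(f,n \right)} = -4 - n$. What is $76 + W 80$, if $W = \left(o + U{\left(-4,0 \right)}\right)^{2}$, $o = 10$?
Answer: $2956$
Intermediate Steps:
$W = 36$ ($W = \left(10 - 4\right)^{2} = 6^{2} = 36$)
$76 + W 80 = 76 + 36 \cdot 80 = 76 + 2880 = 2956$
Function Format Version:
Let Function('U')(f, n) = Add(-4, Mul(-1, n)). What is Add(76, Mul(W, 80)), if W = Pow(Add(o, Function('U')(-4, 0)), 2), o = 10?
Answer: 2956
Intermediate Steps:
W = 36 (W = Pow(Add(10, Add(-4, Mul(-1, 0))), 2) = Pow(Add(10, Add(-4, 0)), 2) = Pow(Add(10, -4), 2) = Pow(6, 2) = 36)
Add(76, Mul(W, 80)) = Add(76, Mul(36, 80)) = Add(76, 2880) = 2956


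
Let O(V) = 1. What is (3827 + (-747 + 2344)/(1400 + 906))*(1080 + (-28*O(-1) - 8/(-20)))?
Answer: 23222939829/5765 ≈ 4.0283e+6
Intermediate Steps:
(3827 + (-747 + 2344)/(1400 + 906))*(1080 + (-28*O(-1) - 8/(-20))) = (3827 + (-747 + 2344)/(1400 + 906))*(1080 + (-28*1 - 8/(-20))) = (3827 + 1597/2306)*(1080 + (-28 - 8*(-1/20))) = (3827 + 1597*(1/2306))*(1080 + (-28 + ⅖)) = (3827 + 1597/2306)*(1080 - 138/5) = (8826659/2306)*(5262/5) = 23222939829/5765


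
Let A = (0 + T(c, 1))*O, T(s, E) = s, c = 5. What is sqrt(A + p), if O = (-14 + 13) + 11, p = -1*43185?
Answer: I*sqrt(43135) ≈ 207.69*I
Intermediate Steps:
p = -43185
O = 10 (O = -1 + 11 = 10)
A = 50 (A = (0 + 5)*10 = 5*10 = 50)
sqrt(A + p) = sqrt(50 - 43185) = sqrt(-43135) = I*sqrt(43135)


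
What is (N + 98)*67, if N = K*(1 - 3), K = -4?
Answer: 7102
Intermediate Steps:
N = 8 (N = -4*(1 - 3) = -4*(-2) = 8)
(N + 98)*67 = (8 + 98)*67 = 106*67 = 7102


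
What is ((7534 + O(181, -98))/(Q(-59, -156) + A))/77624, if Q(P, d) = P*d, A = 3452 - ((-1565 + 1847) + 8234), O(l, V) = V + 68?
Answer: 469/20085210 ≈ 2.3351e-5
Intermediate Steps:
O(l, V) = 68 + V
A = -5064 (A = 3452 - (282 + 8234) = 3452 - 1*8516 = 3452 - 8516 = -5064)
((7534 + O(181, -98))/(Q(-59, -156) + A))/77624 = ((7534 + (68 - 98))/(-59*(-156) - 5064))/77624 = ((7534 - 30)/(9204 - 5064))*(1/77624) = (7504/4140)*(1/77624) = (7504*(1/4140))*(1/77624) = (1876/1035)*(1/77624) = 469/20085210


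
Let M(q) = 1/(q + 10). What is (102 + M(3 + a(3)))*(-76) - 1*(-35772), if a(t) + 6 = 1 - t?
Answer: 140024/5 ≈ 28005.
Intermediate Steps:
a(t) = -5 - t (a(t) = -6 + (1 - t) = -5 - t)
M(q) = 1/(10 + q)
(102 + M(3 + a(3)))*(-76) - 1*(-35772) = (102 + 1/(10 + (3 + (-5 - 1*3))))*(-76) - 1*(-35772) = (102 + 1/(10 + (3 + (-5 - 3))))*(-76) + 35772 = (102 + 1/(10 + (3 - 8)))*(-76) + 35772 = (102 + 1/(10 - 5))*(-76) + 35772 = (102 + 1/5)*(-76) + 35772 = (102 + ⅕)*(-76) + 35772 = (511/5)*(-76) + 35772 = -38836/5 + 35772 = 140024/5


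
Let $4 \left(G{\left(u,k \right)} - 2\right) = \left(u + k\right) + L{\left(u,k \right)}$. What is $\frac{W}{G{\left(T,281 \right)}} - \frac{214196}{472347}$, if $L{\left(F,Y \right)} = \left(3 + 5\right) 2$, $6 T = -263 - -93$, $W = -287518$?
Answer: $- \frac{814938479816}{196024005} \approx -4157.3$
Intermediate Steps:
$T = - \frac{85}{3}$ ($T = \frac{-263 - -93}{6} = \frac{-263 + 93}{6} = \frac{1}{6} \left(-170\right) = - \frac{85}{3} \approx -28.333$)
$L{\left(F,Y \right)} = 16$ ($L{\left(F,Y \right)} = 8 \cdot 2 = 16$)
$G{\left(u,k \right)} = 6 + \frac{k}{4} + \frac{u}{4}$ ($G{\left(u,k \right)} = 2 + \frac{\left(u + k\right) + 16}{4} = 2 + \frac{\left(k + u\right) + 16}{4} = 2 + \frac{16 + k + u}{4} = 2 + \left(4 + \frac{k}{4} + \frac{u}{4}\right) = 6 + \frac{k}{4} + \frac{u}{4}$)
$\frac{W}{G{\left(T,281 \right)}} - \frac{214196}{472347} = - \frac{287518}{6 + \frac{1}{4} \cdot 281 + \frac{1}{4} \left(- \frac{85}{3}\right)} - \frac{214196}{472347} = - \frac{287518}{6 + \frac{281}{4} - \frac{85}{12}} - \frac{214196}{472347} = - \frac{287518}{\frac{415}{6}} - \frac{214196}{472347} = \left(-287518\right) \frac{6}{415} - \frac{214196}{472347} = - \frac{1725108}{415} - \frac{214196}{472347} = - \frac{814938479816}{196024005}$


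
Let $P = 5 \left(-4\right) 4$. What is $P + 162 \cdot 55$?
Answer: $8830$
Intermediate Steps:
$P = -80$ ($P = \left(-20\right) 4 = -80$)
$P + 162 \cdot 55 = -80 + 162 \cdot 55 = -80 + 8910 = 8830$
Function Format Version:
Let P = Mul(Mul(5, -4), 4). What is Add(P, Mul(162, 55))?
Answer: 8830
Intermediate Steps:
P = -80 (P = Mul(-20, 4) = -80)
Add(P, Mul(162, 55)) = Add(-80, Mul(162, 55)) = Add(-80, 8910) = 8830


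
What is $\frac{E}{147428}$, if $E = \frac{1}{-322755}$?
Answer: $- \frac{1}{47583124140} \approx -2.1016 \cdot 10^{-11}$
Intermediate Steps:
$E = - \frac{1}{322755} \approx -3.0983 \cdot 10^{-6}$
$\frac{E}{147428} = - \frac{1}{322755 \cdot 147428} = \left(- \frac{1}{322755}\right) \frac{1}{147428} = - \frac{1}{47583124140}$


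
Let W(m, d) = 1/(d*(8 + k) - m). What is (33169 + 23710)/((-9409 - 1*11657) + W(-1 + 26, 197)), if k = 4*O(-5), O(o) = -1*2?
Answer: -1421975/526651 ≈ -2.7000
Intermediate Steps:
O(o) = -2
k = -8 (k = 4*(-2) = -8)
W(m, d) = -1/m (W(m, d) = 1/(d*(8 - 8) - m) = 1/(d*0 - m) = 1/(0 - m) = 1/(-m) = -1/m)
(33169 + 23710)/((-9409 - 1*11657) + W(-1 + 26, 197)) = (33169 + 23710)/((-9409 - 1*11657) - 1/(-1 + 26)) = 56879/((-9409 - 11657) - 1/25) = 56879/(-21066 - 1*1/25) = 56879/(-21066 - 1/25) = 56879/(-526651/25) = 56879*(-25/526651) = -1421975/526651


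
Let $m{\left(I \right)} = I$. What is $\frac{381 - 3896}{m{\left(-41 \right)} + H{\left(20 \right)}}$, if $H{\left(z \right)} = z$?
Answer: $\frac{3515}{21} \approx 167.38$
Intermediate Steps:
$\frac{381 - 3896}{m{\left(-41 \right)} + H{\left(20 \right)}} = \frac{381 - 3896}{-41 + 20} = - \frac{3515}{-21} = \left(-3515\right) \left(- \frac{1}{21}\right) = \frac{3515}{21}$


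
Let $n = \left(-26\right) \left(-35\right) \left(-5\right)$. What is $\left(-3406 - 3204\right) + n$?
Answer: $-11160$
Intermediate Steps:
$n = -4550$ ($n = 910 \left(-5\right) = -4550$)
$\left(-3406 - 3204\right) + n = \left(-3406 - 3204\right) - 4550 = -6610 - 4550 = -11160$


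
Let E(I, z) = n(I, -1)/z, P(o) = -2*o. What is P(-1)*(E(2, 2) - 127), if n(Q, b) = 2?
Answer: -252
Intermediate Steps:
E(I, z) = 2/z
P(-1)*(E(2, 2) - 127) = (-2*(-1))*(2/2 - 127) = 2*(2*(½) - 127) = 2*(1 - 127) = 2*(-126) = -252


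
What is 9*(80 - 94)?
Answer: -126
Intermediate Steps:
9*(80 - 94) = 9*(-14) = -126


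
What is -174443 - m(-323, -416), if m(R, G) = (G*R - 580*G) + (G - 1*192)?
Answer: -549483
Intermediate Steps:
m(R, G) = -192 - 579*G + G*R (m(R, G) = (-580*G + G*R) + (G - 192) = (-580*G + G*R) + (-192 + G) = -192 - 579*G + G*R)
-174443 - m(-323, -416) = -174443 - (-192 - 579*(-416) - 416*(-323)) = -174443 - (-192 + 240864 + 134368) = -174443 - 1*375040 = -174443 - 375040 = -549483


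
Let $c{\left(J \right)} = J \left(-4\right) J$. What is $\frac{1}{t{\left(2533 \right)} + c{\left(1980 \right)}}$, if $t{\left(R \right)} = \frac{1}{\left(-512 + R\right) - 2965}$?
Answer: $- \frac{944}{14803430401} \approx -6.3769 \cdot 10^{-8}$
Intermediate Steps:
$c{\left(J \right)} = - 4 J^{2}$ ($c{\left(J \right)} = - 4 J J = - 4 J^{2}$)
$t{\left(R \right)} = \frac{1}{-3477 + R}$
$\frac{1}{t{\left(2533 \right)} + c{\left(1980 \right)}} = \frac{1}{\frac{1}{-3477 + 2533} - 4 \cdot 1980^{2}} = \frac{1}{\frac{1}{-944} - 15681600} = \frac{1}{- \frac{1}{944} - 15681600} = \frac{1}{- \frac{14803430401}{944}} = - \frac{944}{14803430401}$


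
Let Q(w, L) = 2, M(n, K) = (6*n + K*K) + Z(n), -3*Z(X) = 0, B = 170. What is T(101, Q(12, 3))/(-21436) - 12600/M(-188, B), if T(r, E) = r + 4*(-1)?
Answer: -68196871/148830148 ≈ -0.45822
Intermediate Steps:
Z(X) = 0 (Z(X) = -1/3*0 = 0)
M(n, K) = K**2 + 6*n (M(n, K) = (6*n + K*K) + 0 = (6*n + K**2) + 0 = (K**2 + 6*n) + 0 = K**2 + 6*n)
T(r, E) = -4 + r (T(r, E) = r - 4 = -4 + r)
T(101, Q(12, 3))/(-21436) - 12600/M(-188, B) = (-4 + 101)/(-21436) - 12600/(170**2 + 6*(-188)) = 97*(-1/21436) - 12600/(28900 - 1128) = -97/21436 - 12600/27772 = -97/21436 - 12600*1/27772 = -97/21436 - 3150/6943 = -68196871/148830148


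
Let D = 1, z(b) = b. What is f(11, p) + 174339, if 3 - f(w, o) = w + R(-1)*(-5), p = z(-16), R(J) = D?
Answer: 174336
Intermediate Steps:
R(J) = 1
p = -16
f(w, o) = 8 - w (f(w, o) = 3 - (w + 1*(-5)) = 3 - (w - 5) = 3 - (-5 + w) = 3 + (5 - w) = 8 - w)
f(11, p) + 174339 = (8 - 1*11) + 174339 = (8 - 11) + 174339 = -3 + 174339 = 174336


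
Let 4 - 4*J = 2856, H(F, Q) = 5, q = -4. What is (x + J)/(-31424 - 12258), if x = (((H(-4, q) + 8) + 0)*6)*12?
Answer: -223/43682 ≈ -0.0051051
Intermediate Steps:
x = 936 (x = (((5 + 8) + 0)*6)*12 = ((13 + 0)*6)*12 = (13*6)*12 = 78*12 = 936)
J = -713 (J = 1 - 1/4*2856 = 1 - 714 = -713)
(x + J)/(-31424 - 12258) = (936 - 713)/(-31424 - 12258) = 223/(-43682) = 223*(-1/43682) = -223/43682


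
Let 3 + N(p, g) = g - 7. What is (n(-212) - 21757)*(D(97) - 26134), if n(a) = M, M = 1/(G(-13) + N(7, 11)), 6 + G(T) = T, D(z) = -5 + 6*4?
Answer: 3409113035/6 ≈ 5.6819e+8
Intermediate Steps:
N(p, g) = -10 + g (N(p, g) = -3 + (g - 7) = -3 + (-7 + g) = -10 + g)
D(z) = 19 (D(z) = -5 + 24 = 19)
G(T) = -6 + T
M = -1/18 (M = 1/((-6 - 13) + (-10 + 11)) = 1/(-19 + 1) = 1/(-18) = -1/18 ≈ -0.055556)
n(a) = -1/18
(n(-212) - 21757)*(D(97) - 26134) = (-1/18 - 21757)*(19 - 26134) = -391627/18*(-26115) = 3409113035/6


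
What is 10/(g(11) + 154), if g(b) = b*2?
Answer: 5/88 ≈ 0.056818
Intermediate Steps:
g(b) = 2*b
10/(g(11) + 154) = 10/(2*11 + 154) = 10/(22 + 154) = 10/176 = 10*(1/176) = 5/88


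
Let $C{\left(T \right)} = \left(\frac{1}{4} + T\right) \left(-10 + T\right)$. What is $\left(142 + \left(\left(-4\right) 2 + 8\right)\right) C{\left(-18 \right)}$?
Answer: $70574$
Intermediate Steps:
$C{\left(T \right)} = \left(-10 + T\right) \left(\frac{1}{4} + T\right)$ ($C{\left(T \right)} = \left(\frac{1}{4} + T\right) \left(-10 + T\right) = \left(-10 + T\right) \left(\frac{1}{4} + T\right)$)
$\left(142 + \left(\left(-4\right) 2 + 8\right)\right) C{\left(-18 \right)} = \left(142 + \left(\left(-4\right) 2 + 8\right)\right) \left(- \frac{5}{2} + \left(-18\right)^{2} - - \frac{351}{2}\right) = \left(142 + \left(-8 + 8\right)\right) \left(- \frac{5}{2} + 324 + \frac{351}{2}\right) = \left(142 + 0\right) 497 = 142 \cdot 497 = 70574$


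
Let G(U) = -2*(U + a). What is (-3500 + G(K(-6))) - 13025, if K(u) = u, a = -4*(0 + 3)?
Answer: -16489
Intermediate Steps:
a = -12 (a = -4*3 = -12)
G(U) = 24 - 2*U (G(U) = -2*(U - 12) = -2*(-12 + U) = 24 - 2*U)
(-3500 + G(K(-6))) - 13025 = (-3500 + (24 - 2*(-6))) - 13025 = (-3500 + (24 + 12)) - 13025 = (-3500 + 36) - 13025 = -3464 - 13025 = -16489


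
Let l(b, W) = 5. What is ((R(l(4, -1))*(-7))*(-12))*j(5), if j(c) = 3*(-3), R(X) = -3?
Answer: 2268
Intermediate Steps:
j(c) = -9
((R(l(4, -1))*(-7))*(-12))*j(5) = (-3*(-7)*(-12))*(-9) = (21*(-12))*(-9) = -252*(-9) = 2268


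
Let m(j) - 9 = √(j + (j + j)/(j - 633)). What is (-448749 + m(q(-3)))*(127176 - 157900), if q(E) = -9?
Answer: 13787087760 - 245792*I*√1605/107 ≈ 1.3787e+10 - 92028.0*I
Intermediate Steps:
m(j) = 9 + √(j + 2*j/(-633 + j)) (m(j) = 9 + √(j + (j + j)/(j - 633)) = 9 + √(j + (2*j)/(-633 + j)) = 9 + √(j + 2*j/(-633 + j)))
(-448749 + m(q(-3)))*(127176 - 157900) = (-448749 + (9 + √(-9*(-631 - 9)/(-633 - 9))))*(127176 - 157900) = (-448749 + (9 + √(-9*(-640)/(-642))))*(-30724) = (-448749 + (9 + √(-9*(-1/642)*(-640))))*(-30724) = (-448749 + (9 + √(-960/107)))*(-30724) = (-448749 + (9 + 8*I*√1605/107))*(-30724) = (-448740 + 8*I*√1605/107)*(-30724) = 13787087760 - 245792*I*√1605/107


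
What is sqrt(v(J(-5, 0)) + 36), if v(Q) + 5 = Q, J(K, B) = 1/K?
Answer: sqrt(770)/5 ≈ 5.5498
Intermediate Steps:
v(Q) = -5 + Q
sqrt(v(J(-5, 0)) + 36) = sqrt((-5 + 1/(-5)) + 36) = sqrt((-5 - 1/5) + 36) = sqrt(-26/5 + 36) = sqrt(154/5) = sqrt(770)/5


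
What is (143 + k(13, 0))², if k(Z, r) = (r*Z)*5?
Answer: 20449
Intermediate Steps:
k(Z, r) = 5*Z*r (k(Z, r) = (Z*r)*5 = 5*Z*r)
(143 + k(13, 0))² = (143 + 5*13*0)² = (143 + 0)² = 143² = 20449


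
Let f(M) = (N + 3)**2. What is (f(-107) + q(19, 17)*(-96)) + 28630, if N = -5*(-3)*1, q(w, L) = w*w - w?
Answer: -3878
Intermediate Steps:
q(w, L) = w**2 - w
N = 15 (N = 15*1 = 15)
f(M) = 324 (f(M) = (15 + 3)**2 = 18**2 = 324)
(f(-107) + q(19, 17)*(-96)) + 28630 = (324 + (19*(-1 + 19))*(-96)) + 28630 = (324 + (19*18)*(-96)) + 28630 = (324 + 342*(-96)) + 28630 = (324 - 32832) + 28630 = -32508 + 28630 = -3878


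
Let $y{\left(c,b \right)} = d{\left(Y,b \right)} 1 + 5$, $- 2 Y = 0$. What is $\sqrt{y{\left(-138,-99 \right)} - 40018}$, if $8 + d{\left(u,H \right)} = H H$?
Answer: $2 i \sqrt{7555} \approx 173.84 i$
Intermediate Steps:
$Y = 0$ ($Y = \left(- \frac{1}{2}\right) 0 = 0$)
$d{\left(u,H \right)} = -8 + H^{2}$ ($d{\left(u,H \right)} = -8 + H H = -8 + H^{2}$)
$y{\left(c,b \right)} = -3 + b^{2}$ ($y{\left(c,b \right)} = \left(-8 + b^{2}\right) 1 + 5 = \left(-8 + b^{2}\right) + 5 = -3 + b^{2}$)
$\sqrt{y{\left(-138,-99 \right)} - 40018} = \sqrt{\left(-3 + \left(-99\right)^{2}\right) - 40018} = \sqrt{\left(-3 + 9801\right) - 40018} = \sqrt{9798 - 40018} = \sqrt{-30220} = 2 i \sqrt{7555}$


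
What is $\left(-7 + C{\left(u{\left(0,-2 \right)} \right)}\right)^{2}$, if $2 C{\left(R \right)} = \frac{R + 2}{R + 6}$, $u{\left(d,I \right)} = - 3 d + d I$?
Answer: $\frac{1681}{36} \approx 46.694$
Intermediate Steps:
$u{\left(d,I \right)} = - 3 d + I d$
$C{\left(R \right)} = \frac{2 + R}{2 \left(6 + R\right)}$ ($C{\left(R \right)} = \frac{\left(R + 2\right) \frac{1}{R + 6}}{2} = \frac{\left(2 + R\right) \frac{1}{6 + R}}{2} = \frac{\frac{1}{6 + R} \left(2 + R\right)}{2} = \frac{2 + R}{2 \left(6 + R\right)}$)
$\left(-7 + C{\left(u{\left(0,-2 \right)} \right)}\right)^{2} = \left(-7 + \frac{2 + 0 \left(-3 - 2\right)}{2 \left(6 + 0 \left(-3 - 2\right)\right)}\right)^{2} = \left(-7 + \frac{2 + 0 \left(-5\right)}{2 \left(6 + 0 \left(-5\right)\right)}\right)^{2} = \left(-7 + \frac{2 + 0}{2 \left(6 + 0\right)}\right)^{2} = \left(-7 + \frac{1}{2} \cdot \frac{1}{6} \cdot 2\right)^{2} = \left(-7 + \frac{1}{6}\right)^{2} = \left(- \frac{41}{6}\right)^{2} = \frac{1681}{36}$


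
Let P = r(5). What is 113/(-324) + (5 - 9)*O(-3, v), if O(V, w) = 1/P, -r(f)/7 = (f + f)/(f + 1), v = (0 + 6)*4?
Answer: -67/11340 ≈ -0.0059083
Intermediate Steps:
v = 24 (v = 6*4 = 24)
r(f) = -14*f/(1 + f) (r(f) = -7*(f + f)/(f + 1) = -7*2*f/(1 + f) = -14*f/(1 + f))
P = -35/3 (P = -14*5/(1 + 5) = -14*5/6 = -14*5*1/6 = -35/3 ≈ -11.667)
O(V, w) = -3/35 (O(V, w) = 1/(-35/3) = -3/35)
113/(-324) + (5 - 9)*O(-3, v) = 113/(-324) + (5 - 9)*(-3/35) = 113*(-1/324) - 4*(-3/35) = -113/324 + 12/35 = -67/11340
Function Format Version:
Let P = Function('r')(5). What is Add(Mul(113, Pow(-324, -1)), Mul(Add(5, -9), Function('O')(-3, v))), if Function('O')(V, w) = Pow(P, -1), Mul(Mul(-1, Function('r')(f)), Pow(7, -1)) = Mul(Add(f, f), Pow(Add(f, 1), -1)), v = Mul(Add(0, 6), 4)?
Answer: Rational(-67, 11340) ≈ -0.0059083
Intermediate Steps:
v = 24 (v = Mul(6, 4) = 24)
Function('r')(f) = Mul(-14, f, Pow(Add(1, f), -1)) (Function('r')(f) = Mul(-7, Mul(Add(f, f), Pow(Add(f, 1), -1))) = Mul(-7, Mul(Mul(2, f), Pow(Add(1, f), -1))) = Mul(-7, Mul(2, f, Pow(Add(1, f), -1))) = Mul(-14, f, Pow(Add(1, f), -1)))
P = Rational(-35, 3) (P = Mul(-14, 5, Pow(Add(1, 5), -1)) = Mul(-14, 5, Pow(6, -1)) = Mul(-14, 5, Rational(1, 6)) = Rational(-35, 3) ≈ -11.667)
Function('O')(V, w) = Rational(-3, 35) (Function('O')(V, w) = Pow(Rational(-35, 3), -1) = Rational(-3, 35))
Add(Mul(113, Pow(-324, -1)), Mul(Add(5, -9), Function('O')(-3, v))) = Add(Mul(113, Pow(-324, -1)), Mul(Add(5, -9), Rational(-3, 35))) = Add(Mul(113, Rational(-1, 324)), Mul(-4, Rational(-3, 35))) = Add(Rational(-113, 324), Rational(12, 35)) = Rational(-67, 11340)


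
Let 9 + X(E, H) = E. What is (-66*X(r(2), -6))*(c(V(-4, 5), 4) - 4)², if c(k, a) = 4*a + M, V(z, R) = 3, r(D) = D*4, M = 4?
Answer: 16896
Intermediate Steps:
r(D) = 4*D
X(E, H) = -9 + E
c(k, a) = 4 + 4*a (c(k, a) = 4*a + 4 = 4 + 4*a)
(-66*X(r(2), -6))*(c(V(-4, 5), 4) - 4)² = (-66*(-9 + 4*2))*((4 + 4*4) - 4)² = (-66*(-9 + 8))*((4 + 16) - 4)² = (-66*(-1))*(20 - 4)² = 66*16² = 66*256 = 16896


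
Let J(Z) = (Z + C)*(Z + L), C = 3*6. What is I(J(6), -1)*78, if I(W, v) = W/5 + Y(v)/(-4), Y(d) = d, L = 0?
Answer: 22659/10 ≈ 2265.9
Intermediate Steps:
C = 18
J(Z) = Z*(18 + Z) (J(Z) = (Z + 18)*(Z + 0) = (18 + Z)*Z = Z*(18 + Z))
I(W, v) = -v/4 + W/5 (I(W, v) = W/5 + v/(-4) = W*(⅕) + v*(-¼) = W/5 - v/4 = -v/4 + W/5)
I(J(6), -1)*78 = (-¼*(-1) + (6*(18 + 6))/5)*78 = (¼ + (6*24)/5)*78 = (¼ + (⅕)*144)*78 = (¼ + 144/5)*78 = (581/20)*78 = 22659/10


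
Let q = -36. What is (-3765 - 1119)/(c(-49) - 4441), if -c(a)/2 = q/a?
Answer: 239316/217681 ≈ 1.0994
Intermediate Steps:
c(a) = 72/a (c(a) = -(-72)/a = 72/a)
(-3765 - 1119)/(c(-49) - 4441) = (-3765 - 1119)/(72/(-49) - 4441) = -4884/(72*(-1/49) - 4441) = -4884/(-72/49 - 4441) = -4884/(-217681/49) = -4884*(-49/217681) = 239316/217681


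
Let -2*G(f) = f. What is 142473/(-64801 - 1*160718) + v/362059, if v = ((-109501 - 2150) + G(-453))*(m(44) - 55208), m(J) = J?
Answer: 462042754759445/27217061207 ≈ 16976.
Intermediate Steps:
G(f) = -f/2
v = 6146621118 (v = ((-109501 - 2150) - 1/2*(-453))*(44 - 55208) = (-111651 + 453/2)*(-55164) = -222849/2*(-55164) = 6146621118)
142473/(-64801 - 1*160718) + v/362059 = 142473/(-64801 - 1*160718) + 6146621118/362059 = 142473/(-64801 - 160718) + 6146621118*(1/362059) = 142473/(-225519) + 6146621118/362059 = 142473*(-1/225519) + 6146621118/362059 = -47491/75173 + 6146621118/362059 = 462042754759445/27217061207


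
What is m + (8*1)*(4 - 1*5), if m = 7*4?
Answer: 20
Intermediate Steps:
m = 28
m + (8*1)*(4 - 1*5) = 28 + (8*1)*(4 - 1*5) = 28 + 8*(4 - 5) = 28 + 8*(-1) = 28 - 8 = 20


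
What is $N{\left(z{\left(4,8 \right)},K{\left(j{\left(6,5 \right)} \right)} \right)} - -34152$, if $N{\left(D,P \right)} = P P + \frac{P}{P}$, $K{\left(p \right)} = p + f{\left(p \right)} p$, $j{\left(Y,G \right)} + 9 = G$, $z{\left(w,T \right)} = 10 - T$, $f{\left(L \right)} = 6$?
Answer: $34937$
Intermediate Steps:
$j{\left(Y,G \right)} = -9 + G$
$K{\left(p \right)} = 7 p$ ($K{\left(p \right)} = p + 6 p = 7 p$)
$N{\left(D,P \right)} = 1 + P^{2}$ ($N{\left(D,P \right)} = P^{2} + 1 = 1 + P^{2}$)
$N{\left(z{\left(4,8 \right)},K{\left(j{\left(6,5 \right)} \right)} \right)} - -34152 = \left(1 + \left(7 \left(-9 + 5\right)\right)^{2}\right) - -34152 = \left(1 + \left(7 \left(-4\right)\right)^{2}\right) + 34152 = \left(1 + \left(-28\right)^{2}\right) + 34152 = \left(1 + 784\right) + 34152 = 785 + 34152 = 34937$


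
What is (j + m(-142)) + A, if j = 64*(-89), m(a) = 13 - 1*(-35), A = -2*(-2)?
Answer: -5644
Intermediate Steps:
A = 4
m(a) = 48 (m(a) = 13 + 35 = 48)
j = -5696
(j + m(-142)) + A = (-5696 + 48) + 4 = -5648 + 4 = -5644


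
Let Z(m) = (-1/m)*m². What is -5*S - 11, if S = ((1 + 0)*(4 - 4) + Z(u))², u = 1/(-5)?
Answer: -56/5 ≈ -11.200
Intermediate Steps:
u = -⅕ ≈ -0.20000
Z(m) = -m
S = 1/25 (S = ((1 + 0)*(4 - 4) - 1*(-⅕))² = (1*0 + ⅕)² = (0 + ⅕)² = (⅕)² = 1/25 ≈ 0.040000)
-5*S - 11 = -5*1/25 - 11 = -⅕ - 11 = -56/5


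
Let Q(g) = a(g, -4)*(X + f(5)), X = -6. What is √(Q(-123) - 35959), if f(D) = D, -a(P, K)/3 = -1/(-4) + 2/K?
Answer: I*√143839/2 ≈ 189.63*I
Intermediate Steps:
a(P, K) = -¾ - 6/K (a(P, K) = -3*(-1/(-4) + 2/K) = -3*(-1*(-¼) + 2/K) = -3*(¼ + 2/K) = -¾ - 6/K)
Q(g) = -¾ (Q(g) = (-¾ - 6/(-4))*(-6 + 5) = (-¾ - 6*(-¼))*(-1) = (-¾ + 3/2)*(-1) = (¾)*(-1) = -¾)
√(Q(-123) - 35959) = √(-¾ - 35959) = √(-143839/4) = I*√143839/2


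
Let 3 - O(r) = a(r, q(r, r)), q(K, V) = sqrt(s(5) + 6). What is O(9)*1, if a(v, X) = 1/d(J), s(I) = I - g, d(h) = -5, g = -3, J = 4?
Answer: 16/5 ≈ 3.2000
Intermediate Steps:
s(I) = 3 + I (s(I) = I - 1*(-3) = I + 3 = 3 + I)
q(K, V) = sqrt(14) (q(K, V) = sqrt((3 + 5) + 6) = sqrt(8 + 6) = sqrt(14))
a(v, X) = -1/5 (a(v, X) = 1/(-5) = -1/5)
O(r) = 16/5 (O(r) = 3 - 1*(-1/5) = 3 + 1/5 = 16/5)
O(9)*1 = (16/5)*1 = 16/5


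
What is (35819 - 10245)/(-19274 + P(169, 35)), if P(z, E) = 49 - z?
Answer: -12787/9697 ≈ -1.3187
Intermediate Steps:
(35819 - 10245)/(-19274 + P(169, 35)) = (35819 - 10245)/(-19274 + (49 - 1*169)) = 25574/(-19274 + (49 - 169)) = 25574/(-19274 - 120) = 25574/(-19394) = 25574*(-1/19394) = -12787/9697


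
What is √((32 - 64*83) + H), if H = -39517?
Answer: I*√44797 ≈ 211.65*I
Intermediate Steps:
√((32 - 64*83) + H) = √((32 - 64*83) - 39517) = √((32 - 5312) - 39517) = √(-5280 - 39517) = √(-44797) = I*√44797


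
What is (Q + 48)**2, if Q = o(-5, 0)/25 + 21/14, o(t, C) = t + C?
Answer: 243049/100 ≈ 2430.5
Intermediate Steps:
o(t, C) = C + t
Q = 13/10 (Q = (0 - 5)/25 + 21/14 = -5*1/25 + 21*(1/14) = -1/5 + 3/2 = 13/10 ≈ 1.3000)
(Q + 48)**2 = (13/10 + 48)**2 = (493/10)**2 = 243049/100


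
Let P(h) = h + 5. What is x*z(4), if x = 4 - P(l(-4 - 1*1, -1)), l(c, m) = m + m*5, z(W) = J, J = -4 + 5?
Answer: 5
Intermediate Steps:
J = 1
z(W) = 1
l(c, m) = 6*m (l(c, m) = m + 5*m = 6*m)
P(h) = 5 + h
x = 5 (x = 4 - (5 + 6*(-1)) = 4 - (5 - 6) = 4 - 1*(-1) = 4 + 1 = 5)
x*z(4) = 5*1 = 5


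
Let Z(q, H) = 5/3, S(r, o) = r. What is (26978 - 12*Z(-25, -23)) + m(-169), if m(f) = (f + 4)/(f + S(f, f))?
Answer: 9111969/338 ≈ 26959.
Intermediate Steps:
m(f) = (4 + f)/(2*f) (m(f) = (f + 4)/(f + f) = (4 + f)/((2*f)) = (4 + f)*(1/(2*f)) = (4 + f)/(2*f))
Z(q, H) = 5/3 (Z(q, H) = (⅓)*5 = 5/3)
(26978 - 12*Z(-25, -23)) + m(-169) = (26978 - 12*5/3) + (½)*(4 - 169)/(-169) = (26978 - 20) + (½)*(-1/169)*(-165) = 26958 + 165/338 = 9111969/338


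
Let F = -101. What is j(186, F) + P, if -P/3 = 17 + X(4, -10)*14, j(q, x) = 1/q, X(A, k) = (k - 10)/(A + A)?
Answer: 10045/186 ≈ 54.005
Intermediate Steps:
X(A, k) = (-10 + k)/(2*A) (X(A, k) = (-10 + k)/((2*A)) = (-10 + k)*(1/(2*A)) = (-10 + k)/(2*A))
P = 54 (P = -3*(17 + ((½)*(-10 - 10)/4)*14) = -3*(17 + ((½)*(¼)*(-20))*14) = -3*(17 - 5/2*14) = -3*(17 - 35) = -3*(-18) = 54)
j(186, F) + P = 1/186 + 54 = 10045/186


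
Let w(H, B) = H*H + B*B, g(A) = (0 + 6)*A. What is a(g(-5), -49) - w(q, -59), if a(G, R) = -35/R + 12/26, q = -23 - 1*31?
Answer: -582020/91 ≈ -6395.8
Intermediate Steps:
g(A) = 6*A
q = -54 (q = -23 - 31 = -54)
a(G, R) = 6/13 - 35/R (a(G, R) = -35/R + 12*(1/26) = -35/R + 6/13 = 6/13 - 35/R)
w(H, B) = B² + H² (w(H, B) = H² + B² = B² + H²)
a(g(-5), -49) - w(q, -59) = (6/13 - 35/(-49)) - ((-59)² + (-54)²) = (6/13 - 35*(-1/49)) - (3481 + 2916) = (6/13 + 5/7) - 1*6397 = 107/91 - 6397 = -582020/91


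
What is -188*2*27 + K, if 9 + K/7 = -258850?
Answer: -1822165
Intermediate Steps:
K = -1812013 (K = -63 + 7*(-258850) = -63 - 1811950 = -1812013)
-188*2*27 + K = -188*2*27 - 1812013 = -376*27 - 1812013 = -10152 - 1812013 = -1822165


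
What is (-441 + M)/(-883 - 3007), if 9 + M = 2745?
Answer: -459/778 ≈ -0.58997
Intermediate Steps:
M = 2736 (M = -9 + 2745 = 2736)
(-441 + M)/(-883 - 3007) = (-441 + 2736)/(-883 - 3007) = 2295/(-3890) = 2295*(-1/3890) = -459/778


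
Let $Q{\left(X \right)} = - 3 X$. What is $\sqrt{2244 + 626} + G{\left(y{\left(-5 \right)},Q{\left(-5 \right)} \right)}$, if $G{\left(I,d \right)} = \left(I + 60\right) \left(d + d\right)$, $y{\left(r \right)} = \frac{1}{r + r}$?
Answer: $1797 + \sqrt{2870} \approx 1850.6$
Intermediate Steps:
$y{\left(r \right)} = \frac{1}{2 r}$
$G{\left(I,d \right)} = 2 d \left(60 + I\right)$ ($G{\left(I,d \right)} = \left(60 + I\right) 2 d = 2 d \left(60 + I\right)$)
$\sqrt{2244 + 626} + G{\left(y{\left(-5 \right)},Q{\left(-5 \right)} \right)} = \sqrt{2244 + 626} + 2 \left(\left(-3\right) \left(-5\right)\right) \left(60 + \frac{1}{2 \left(-5\right)}\right) = \sqrt{2870} + 2 \cdot 15 \left(60 + \frac{1}{2} \left(- \frac{1}{5}\right)\right) = \sqrt{2870} + 2 \cdot 15 \left(60 - \frac{1}{10}\right) = \sqrt{2870} + 2 \cdot 15 \cdot \frac{599}{10} = \sqrt{2870} + 1797 = 1797 + \sqrt{2870}$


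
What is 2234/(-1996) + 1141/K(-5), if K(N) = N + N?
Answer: -287472/2495 ≈ -115.22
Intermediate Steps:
K(N) = 2*N
2234/(-1996) + 1141/K(-5) = 2234/(-1996) + 1141/((2*(-5))) = 2234*(-1/1996) + 1141/(-10) = -1117/998 + 1141*(-⅒) = -1117/998 - 1141/10 = -287472/2495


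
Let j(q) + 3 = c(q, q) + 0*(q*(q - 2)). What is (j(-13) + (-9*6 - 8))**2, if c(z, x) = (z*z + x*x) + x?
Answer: 67600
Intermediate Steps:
c(z, x) = x + x**2 + z**2 (c(z, x) = (z**2 + x**2) + x = (x**2 + z**2) + x = x + x**2 + z**2)
j(q) = -3 + q + 2*q**2 (j(q) = -3 + ((q + q**2 + q**2) + 0*(q*(q - 2))) = -3 + ((q + 2*q**2) + 0*(q*(-2 + q))) = -3 + ((q + 2*q**2) + 0) = -3 + (q + 2*q**2) = -3 + q + 2*q**2)
(j(-13) + (-9*6 - 8))**2 = ((-3 - 13 + 2*(-13)**2) + (-9*6 - 8))**2 = ((-3 - 13 + 2*169) + (-54 - 8))**2 = ((-3 - 13 + 338) - 62)**2 = (322 - 62)**2 = 260**2 = 67600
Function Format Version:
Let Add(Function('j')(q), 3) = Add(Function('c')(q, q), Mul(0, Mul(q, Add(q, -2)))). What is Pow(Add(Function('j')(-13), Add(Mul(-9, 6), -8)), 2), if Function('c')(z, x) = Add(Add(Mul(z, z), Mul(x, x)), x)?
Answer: 67600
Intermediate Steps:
Function('c')(z, x) = Add(x, Pow(x, 2), Pow(z, 2)) (Function('c')(z, x) = Add(Add(Pow(z, 2), Pow(x, 2)), x) = Add(Add(Pow(x, 2), Pow(z, 2)), x) = Add(x, Pow(x, 2), Pow(z, 2)))
Function('j')(q) = Add(-3, q, Mul(2, Pow(q, 2))) (Function('j')(q) = Add(-3, Add(Add(q, Pow(q, 2), Pow(q, 2)), Mul(0, Mul(q, Add(q, -2))))) = Add(-3, Add(Add(q, Mul(2, Pow(q, 2))), Mul(0, Mul(q, Add(-2, q))))) = Add(-3, Add(Add(q, Mul(2, Pow(q, 2))), 0)) = Add(-3, Add(q, Mul(2, Pow(q, 2)))) = Add(-3, q, Mul(2, Pow(q, 2))))
Pow(Add(Function('j')(-13), Add(Mul(-9, 6), -8)), 2) = Pow(Add(Add(-3, -13, Mul(2, Pow(-13, 2))), Add(Mul(-9, 6), -8)), 2) = Pow(Add(Add(-3, -13, Mul(2, 169)), Add(-54, -8)), 2) = Pow(Add(Add(-3, -13, 338), -62), 2) = Pow(Add(322, -62), 2) = Pow(260, 2) = 67600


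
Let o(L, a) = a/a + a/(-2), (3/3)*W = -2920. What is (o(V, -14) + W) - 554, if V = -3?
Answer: -3466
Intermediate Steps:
W = -2920
o(L, a) = 1 - a/2 (o(L, a) = 1 + a*(-½) = 1 - a/2)
(o(V, -14) + W) - 554 = ((1 - ½*(-14)) - 2920) - 554 = ((1 + 7) - 2920) - 554 = (8 - 2920) - 554 = -2912 - 554 = -3466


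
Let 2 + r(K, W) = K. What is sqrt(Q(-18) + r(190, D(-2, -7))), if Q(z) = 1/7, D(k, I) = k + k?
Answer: sqrt(9219)/7 ≈ 13.717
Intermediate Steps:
D(k, I) = 2*k
r(K, W) = -2 + K
Q(z) = 1/7
sqrt(Q(-18) + r(190, D(-2, -7))) = sqrt(1/7 + (-2 + 190)) = sqrt(1/7 + 188) = sqrt(1317/7) = sqrt(9219)/7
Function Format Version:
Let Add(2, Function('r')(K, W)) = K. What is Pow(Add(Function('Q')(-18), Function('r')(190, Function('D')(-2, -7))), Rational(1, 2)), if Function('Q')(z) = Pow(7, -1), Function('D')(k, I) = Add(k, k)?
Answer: Mul(Rational(1, 7), Pow(9219, Rational(1, 2))) ≈ 13.717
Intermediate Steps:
Function('D')(k, I) = Mul(2, k)
Function('r')(K, W) = Add(-2, K)
Function('Q')(z) = Rational(1, 7)
Pow(Add(Function('Q')(-18), Function('r')(190, Function('D')(-2, -7))), Rational(1, 2)) = Pow(Add(Rational(1, 7), Add(-2, 190)), Rational(1, 2)) = Pow(Add(Rational(1, 7), 188), Rational(1, 2)) = Pow(Rational(1317, 7), Rational(1, 2)) = Mul(Rational(1, 7), Pow(9219, Rational(1, 2)))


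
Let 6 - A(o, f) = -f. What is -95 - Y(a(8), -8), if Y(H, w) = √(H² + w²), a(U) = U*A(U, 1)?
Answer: -95 - 40*√2 ≈ -151.57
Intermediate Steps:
A(o, f) = 6 + f (A(o, f) = 6 - (-1)*f = 6 + f)
a(U) = 7*U (a(U) = U*(6 + 1) = U*7 = 7*U)
-95 - Y(a(8), -8) = -95 - √((7*8)² + (-8)²) = -95 - √(56² + 64) = -95 - √(3136 + 64) = -95 - √3200 = -95 - 40*√2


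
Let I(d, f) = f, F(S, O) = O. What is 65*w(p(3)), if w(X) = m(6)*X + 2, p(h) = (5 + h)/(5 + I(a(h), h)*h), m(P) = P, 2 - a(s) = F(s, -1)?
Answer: 2470/7 ≈ 352.86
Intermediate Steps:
a(s) = 3 (a(s) = 2 - 1*(-1) = 2 + 1 = 3)
p(h) = (5 + h)/(5 + h²) (p(h) = (5 + h)/(5 + h*h) = (5 + h)/(5 + h²))
w(X) = 2 + 6*X (w(X) = 6*X + 2 = 2 + 6*X)
65*w(p(3)) = 65*(2 + 6*((5 + 3)/(5 + 3²))) = 65*(2 + 6*(8/(5 + 9))) = 65*(2 + 6*(8/14)) = 65*(2 + 6*((1/14)*8)) = 65*(2 + 6*(4/7)) = 65*(2 + 24/7) = 65*(38/7) = 2470/7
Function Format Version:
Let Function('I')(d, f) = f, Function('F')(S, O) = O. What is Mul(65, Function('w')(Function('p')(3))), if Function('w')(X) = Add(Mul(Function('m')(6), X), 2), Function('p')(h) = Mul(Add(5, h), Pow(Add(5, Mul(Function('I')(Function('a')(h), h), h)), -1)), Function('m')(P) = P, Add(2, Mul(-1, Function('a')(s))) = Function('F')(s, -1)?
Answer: Rational(2470, 7) ≈ 352.86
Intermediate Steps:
Function('a')(s) = 3 (Function('a')(s) = Add(2, Mul(-1, -1)) = Add(2, 1) = 3)
Function('p')(h) = Mul(Pow(Add(5, Pow(h, 2)), -1), Add(5, h)) (Function('p')(h) = Mul(Add(5, h), Pow(Add(5, Mul(h, h)), -1)) = Mul(Add(5, h), Pow(Add(5, Pow(h, 2)), -1)) = Mul(Pow(Add(5, Pow(h, 2)), -1), Add(5, h)))
Function('w')(X) = Add(2, Mul(6, X)) (Function('w')(X) = Add(Mul(6, X), 2) = Add(2, Mul(6, X)))
Mul(65, Function('w')(Function('p')(3))) = Mul(65, Add(2, Mul(6, Mul(Pow(Add(5, Pow(3, 2)), -1), Add(5, 3))))) = Mul(65, Add(2, Mul(6, Mul(Pow(Add(5, 9), -1), 8)))) = Mul(65, Add(2, Mul(6, Mul(Pow(14, -1), 8)))) = Mul(65, Add(2, Mul(6, Mul(Rational(1, 14), 8)))) = Mul(65, Add(2, Mul(6, Rational(4, 7)))) = Mul(65, Add(2, Rational(24, 7))) = Mul(65, Rational(38, 7)) = Rational(2470, 7)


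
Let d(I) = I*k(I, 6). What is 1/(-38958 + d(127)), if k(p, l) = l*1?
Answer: -1/38196 ≈ -2.6181e-5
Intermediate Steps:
k(p, l) = l
d(I) = 6*I (d(I) = I*6 = 6*I)
1/(-38958 + d(127)) = 1/(-38958 + 6*127) = 1/(-38958 + 762) = 1/(-38196) = -1/38196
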